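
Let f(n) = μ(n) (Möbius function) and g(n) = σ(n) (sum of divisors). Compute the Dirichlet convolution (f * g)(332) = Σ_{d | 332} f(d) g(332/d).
(μ * σ)(332) = 332

Divisors of 332: [1, 2, 4, 83, 166, 332]. For each d | 332:
  d = 1: μ(1) · σ(332/1) = 1 · 588 = 588
  d = 2: μ(2) · σ(332/2) = -1 · 252 = -252
  d = 4: μ(4) · σ(332/4) = 0 · 84 = 0
  d = 83: μ(83) · σ(332/83) = -1 · 7 = -7
  d = 166: μ(166) · σ(332/166) = 1 · 3 = 3
  d = 332: μ(332) · σ(332/332) = 0 · 1 = 0
Summing: (μ * σ)(332) = 588 + -252 + 0 + -7 + 3 + 0 = 332.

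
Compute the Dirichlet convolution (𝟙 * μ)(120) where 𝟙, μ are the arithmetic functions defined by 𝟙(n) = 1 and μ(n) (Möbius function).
(𝟙 * μ)(120) = 0

Divisors of 120: [1, 2, 3, 4, 5, 6, 8, 10, 12, 15, 20, 24, 30, 40, 60, 120]. For each d | 120:
  d = 1: 𝟙(1) · μ(120/1) = 1 · 0 = 0
  d = 2: 𝟙(2) · μ(120/2) = 1 · 0 = 0
  d = 3: 𝟙(3) · μ(120/3) = 1 · 0 = 0
  d = 4: 𝟙(4) · μ(120/4) = 1 · -1 = -1
  d = 5: 𝟙(5) · μ(120/5) = 1 · 0 = 0
  d = 6: 𝟙(6) · μ(120/6) = 1 · 0 = 0
  d = 8: 𝟙(8) · μ(120/8) = 1 · 1 = 1
  d = 10: 𝟙(10) · μ(120/10) = 1 · 0 = 0
  d = 12: 𝟙(12) · μ(120/12) = 1 · 1 = 1
  d = 15: 𝟙(15) · μ(120/15) = 1 · 0 = 0
  d = 20: 𝟙(20) · μ(120/20) = 1 · 1 = 1
  d = 24: 𝟙(24) · μ(120/24) = 1 · -1 = -1
  d = 30: 𝟙(30) · μ(120/30) = 1 · 0 = 0
  d = 40: 𝟙(40) · μ(120/40) = 1 · -1 = -1
  d = 60: 𝟙(60) · μ(120/60) = 1 · -1 = -1
  d = 120: 𝟙(120) · μ(120/120) = 1 · 1 = 1
Summing: (𝟙 * μ)(120) = 0 + 0 + 0 + -1 + 0 + 0 + 1 + 0 + 1 + 0 + 1 + -1 + 0 + -1 + -1 + 1 = 0.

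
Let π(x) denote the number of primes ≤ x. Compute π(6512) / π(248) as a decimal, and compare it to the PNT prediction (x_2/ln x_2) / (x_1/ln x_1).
π(6512)/π(248) = 842/53 ≈ 15.8868;  PNT prediction ≈ 16.4862.

π(248) = 53 and π(6512) = 842, so π(6512)/π(248) ≈ 15.8868. The PNT-predicted ratio is (6512/ln(6512)) / (248/ln(248)) ≈ 16.4862. The two agree to within a few percent, as expected.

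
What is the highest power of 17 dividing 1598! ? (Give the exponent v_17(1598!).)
v_17(1598!) = 99

Legendre's formula: v_p(n!) = Σ_{k ≥ 1} ⌊n / p^k⌋. For p = 17, n = 1598, the terms are:
  ⌊1598/17^1⌋ = ⌊1598/17⌋ = 94
  ⌊1598/17^2⌋ = ⌊1598/289⌋ = 5
(the next term ⌊1598/17^3⌋ = 0, terminating the sum). Summing: v_17(1598!) = 94 + 5 = 99.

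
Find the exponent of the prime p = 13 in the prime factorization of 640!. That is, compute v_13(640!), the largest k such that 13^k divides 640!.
v_13(640!) = 52

Legendre's formula: v_p(n!) = Σ_{k ≥ 1} ⌊n / p^k⌋. For p = 13, n = 640, the terms are:
  ⌊640/13^1⌋ = ⌊640/13⌋ = 49
  ⌊640/13^2⌋ = ⌊640/169⌋ = 3
(the next term ⌊640/13^3⌋ = 0, terminating the sum). Summing: v_13(640!) = 49 + 3 = 52.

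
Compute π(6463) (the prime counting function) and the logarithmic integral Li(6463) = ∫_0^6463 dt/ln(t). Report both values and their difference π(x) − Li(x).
π(6463) = 838;  Li(6463) ≈ 853.41;  π(x) − Li(x) ≈ -15.41.

Direct count of primes ≤ 6463 gives π(6463) = 838. Numerical evaluation of the logarithmic integral gives Li(6463) ≈ 853.41. The difference π(x) − Li(x) ≈ -15.41 is typically negative for small/moderate x (Li(x) overestimates), though Littlewood's theorem shows this sign changes infinitely often.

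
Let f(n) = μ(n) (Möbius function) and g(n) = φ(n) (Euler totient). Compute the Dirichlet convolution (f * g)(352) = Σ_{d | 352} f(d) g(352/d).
(μ * φ)(352) = 72

Divisors of 352: [1, 2, 4, 8, 11, 16, 22, 32, 44, 88, 176, 352]. For each d | 352:
  d = 1: μ(1) · φ(352/1) = 1 · 160 = 160
  d = 2: μ(2) · φ(352/2) = -1 · 80 = -80
  d = 4: μ(4) · φ(352/4) = 0 · 40 = 0
  d = 8: μ(8) · φ(352/8) = 0 · 20 = 0
  d = 11: μ(11) · φ(352/11) = -1 · 16 = -16
  d = 16: μ(16) · φ(352/16) = 0 · 10 = 0
  d = 22: μ(22) · φ(352/22) = 1 · 8 = 8
  d = 32: μ(32) · φ(352/32) = 0 · 10 = 0
  d = 44: μ(44) · φ(352/44) = 0 · 4 = 0
  d = 88: μ(88) · φ(352/88) = 0 · 2 = 0
  d = 176: μ(176) · φ(352/176) = 0 · 1 = 0
  d = 352: μ(352) · φ(352/352) = 0 · 1 = 0
Summing: (μ * φ)(352) = 160 + -80 + 0 + 0 + -16 + 0 + 8 + 0 + 0 + 0 + 0 + 0 = 72.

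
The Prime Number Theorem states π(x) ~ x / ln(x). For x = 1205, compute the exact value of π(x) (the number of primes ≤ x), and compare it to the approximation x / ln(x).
π(1205) = 197;  x/ln(x) ≈ 169.86;  relative error ≈ 13.78%.

Directly count primes up to 1205: π(1205) = 197. The PNT approximation gives 1205/ln(1205) ≈ 1205/7.09423 ≈ 169.86. Relative error (π(x) − x/ln(x)) / π(x) ≈ 13.78%; the approximation is known to undercount slightly (Li(x) is a better estimate).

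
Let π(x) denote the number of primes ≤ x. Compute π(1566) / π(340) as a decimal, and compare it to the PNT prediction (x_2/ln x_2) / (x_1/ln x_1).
π(1566)/π(340) = 246/68 ≈ 3.6176;  PNT prediction ≈ 3.6496.

π(340) = 68 and π(1566) = 246, so π(1566)/π(340) ≈ 3.6176. The PNT-predicted ratio is (1566/ln(1566)) / (340/ln(340)) ≈ 3.6496. The two agree to within a few percent, as expected.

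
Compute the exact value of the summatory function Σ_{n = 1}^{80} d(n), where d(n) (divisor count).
Σ_{n ≤ 80} d(n) = 368

Compute d(n) for each 1 ≤ n ≤ 80: d(1) = 1, d(2) = 2, d(3) = 2, d(4) = 3, d(5) = 2, d(6) = 4, d(7) = 2, d(8) = 4, d(9) = 3, d(10) = 4, d(11) = 2, d(12) = 6, d(13) = 2, d(14) = 4, d(15) = 4, d(16) = 5, d(17) = 2, d(18) = 6, d(19) = 2, d(20) = 6, d(21) = 4, d(22) = 4, d(23) = 2, d(24) = 8, d(25) = 3, d(26) = 4, d(27) = 4, d(28) = 6, d(29) = 2, d(30) = 8, d(31) = 2, d(32) = 6, d(33) = 4, d(34) = 4, d(35) = 4, d(36) = 9, d(37) = 2, d(38) = 4, d(39) = 4, d(40) = 8, d(41) = 2, d(42) = 8, d(43) = 2, d(44) = 6, d(45) = 6, d(46) = 4, d(47) = 2, d(48) = 10, d(49) = 3, d(50) = 6, d(51) = 4, d(52) = 6, d(53) = 2, d(54) = 8, d(55) = 4, d(56) = 8, d(57) = 4, d(58) = 4, d(59) = 2, d(60) = 12, d(61) = 2, d(62) = 4, d(63) = 6, d(64) = 7, d(65) = 4, d(66) = 8, d(67) = 2, d(68) = 6, d(69) = 4, d(70) = 8, d(71) = 2, d(72) = 12, d(73) = 2, d(74) = 4, d(75) = 6, d(76) = 6, d(77) = 4, d(78) = 8, d(79) = 2, d(80) = 10. Summing all 80 values: 368. (Dirichlet's divisor formula: Σ_{n ≤ x} d(n) = x ln(x) + (2γ − 1) x + O(√x). For x = 80, the asymptotic estimate is ≈ 362.92.)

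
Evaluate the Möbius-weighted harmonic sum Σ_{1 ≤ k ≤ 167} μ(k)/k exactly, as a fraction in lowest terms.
Σ μ(k)/k = 3320595668723936105212130194759121950701456962705503856339925674/481473710367991963528473107950567214598209565303106537707981745635

Values of μ(k) for 1 ≤ k ≤ 167: μ(1) = 1, μ(2) = -1, μ(3) = -1, μ(5) = -1, μ(6) = 1, μ(7) = -1, μ(10) = 1, μ(11) = -1, μ(13) = -1, μ(14) = 1, μ(15) = 1, μ(17) = -1, μ(19) = -1, μ(21) = 1, μ(22) = 1, μ(23) = -1, μ(26) = 1, μ(29) = -1, μ(30) = -1, μ(31) = -1, μ(33) = 1, μ(34) = 1, μ(35) = 1, μ(37) = -1, μ(38) = 1, μ(39) = 1, μ(41) = -1, μ(42) = -1, μ(43) = -1, μ(46) = 1, μ(47) = -1, μ(51) = 1, μ(53) = -1, μ(55) = 1, μ(57) = 1, μ(58) = 1, μ(59) = -1, μ(61) = -1, μ(62) = 1, μ(65) = 1, μ(66) = -1, μ(67) = -1, μ(69) = 1, μ(70) = -1, μ(71) = -1, μ(73) = -1, μ(74) = 1, μ(77) = 1, μ(78) = -1, μ(79) = -1, μ(82) = 1, μ(83) = -1, μ(85) = 1, μ(86) = 1, μ(87) = 1, μ(89) = -1, μ(91) = 1, μ(93) = 1, μ(94) = 1, μ(95) = 1, μ(97) = -1, μ(101) = -1, μ(102) = -1, μ(103) = -1, μ(105) = -1, μ(106) = 1, μ(107) = -1, μ(109) = -1, μ(110) = -1, μ(111) = 1, μ(113) = -1, μ(114) = -1, μ(115) = 1, μ(118) = 1, μ(119) = 1, μ(122) = 1, μ(123) = 1, μ(127) = -1, μ(129) = 1, μ(130) = -1, μ(131) = -1, μ(133) = 1, μ(134) = 1, μ(137) = -1, μ(138) = -1, μ(139) = -1, μ(141) = 1, μ(142) = 1, μ(143) = 1, μ(145) = 1, μ(146) = 1, μ(149) = -1, μ(151) = -1, μ(154) = -1, μ(155) = 1, μ(157) = -1, μ(158) = 1, μ(159) = 1, μ(161) = 1, μ(163) = -1, μ(165) = -1, μ(166) = 1, μ(167) = -1, with μ = 0 on non-squarefree integers. Summing μ(k)/k for k where μ(k) ≠ 0 gives 3320595668723936105212130194759121950701456962705503856339925674/481473710367991963528473107950567214598209565303106537707981745635 ≈ 0.0069. (PNT ⟺ this sum → 0 as n → ∞.)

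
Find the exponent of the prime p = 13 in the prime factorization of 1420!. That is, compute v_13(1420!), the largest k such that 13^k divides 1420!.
v_13(1420!) = 117

Legendre's formula: v_p(n!) = Σ_{k ≥ 1} ⌊n / p^k⌋. For p = 13, n = 1420, the terms are:
  ⌊1420/13^1⌋ = ⌊1420/13⌋ = 109
  ⌊1420/13^2⌋ = ⌊1420/169⌋ = 8
(the next term ⌊1420/13^3⌋ = 0, terminating the sum). Summing: v_13(1420!) = 109 + 8 = 117.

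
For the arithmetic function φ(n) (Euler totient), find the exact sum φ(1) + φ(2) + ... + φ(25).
Σ_{n ≤ 25} φ(n) = 200

Compute φ(n) for each 1 ≤ n ≤ 25: φ(1) = 1, φ(2) = 1, φ(3) = 2, φ(4) = 2, φ(5) = 4, φ(6) = 2, φ(7) = 6, φ(8) = 4, φ(9) = 6, φ(10) = 4, φ(11) = 10, φ(12) = 4, φ(13) = 12, φ(14) = 6, φ(15) = 8, φ(16) = 8, φ(17) = 16, φ(18) = 6, φ(19) = 18, φ(20) = 8, φ(21) = 12, φ(22) = 10, φ(23) = 22, φ(24) = 8, φ(25) = 20. Summing all 25 values: 200. (Average order: Σ_{n ≤ x} φ(n) ~ (3/π²) x². For x = 25, (3/π²)·25² ≈ 189.98.)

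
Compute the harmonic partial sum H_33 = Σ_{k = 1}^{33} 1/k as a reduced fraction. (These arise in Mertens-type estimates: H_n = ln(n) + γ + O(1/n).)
H_33 = 53676090078349/13127595717600

Direct summation: H_33 = 1 + 1/2 + ... + 1/33. The least common denominator is lcm(1, ..., 33) = 144403552893600; over this denominator the numerator is 144403552893600 + 72201776446800 + 48134517631200 + 36100888223400 + 28880710578720 + 24067258815600 + 20629078984800 + 18050444111700 + 16044839210400 + 14440355289360 + 13127595717600 + 12033629407800 + 11107965607200 + 10314539492400 + 9626903526240 + 9025222055850 + 8494326640800 + 8022419605200 + 7600186994400 + 7220177644680 + 6876359661600 + 6563797858800 + 6278415343200 + 6016814703900 + 5776142115744 + 5553982803600 + 5348279736800 + 5157269746200 + 4979432858400 + 4813451763120 + 4658179125600 + 4512611027925 + 4375865239200 = 590436990861839, so H_33 = 590436990861839/144403552893600; reducing by gcd(590436990861839, 144403552893600) = 11 gives 53676090078349/13127595717600 ≈ 4.08880. (The PNT-adjacent estimate ln(33) + γ ≈ 4.07372 matches within O(1/n).)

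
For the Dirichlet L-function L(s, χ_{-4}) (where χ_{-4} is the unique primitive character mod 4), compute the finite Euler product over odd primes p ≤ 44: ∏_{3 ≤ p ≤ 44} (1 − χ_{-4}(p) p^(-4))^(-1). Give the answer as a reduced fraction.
∏ = 86895436242675250318069981336761703653427013/87866829265048200003921257481906011724840960

The odd primes p ≤ 44 are [3, 5, 7, 11, 13, 17, 19, 23, 29, 31, 37, 41, 43]. For each, χ(p) = 1 if p ≡ 1 mod 4, χ(p) = −1 if p ≡ 3 mod 4. Taking (1 − χ(p)/p^4)^(-1) = p^4/(p^4 − χ(p)): (1 − (-1)/3^4)^(-1) · (1 − (1)/5^4)^(-1) · (1 − (-1)/7^4)^(-1) · (1 − (-1)/11^4)^(-1) · (1 − (1)/13^4)^(-1) · (1 − (1)/17^4)^(-1) · (1 − (-1)/19^4)^(-1) · (1 − (-1)/23^4)^(-1) · (1 − (1)/29^4)^(-1) · (1 − (-1)/31^4)^(-1) · (1 − (1)/37^4)^(-1) · (1 − (1)/41^4)^(-1) · (1 − (-1)/43^4)^(-1) = 86895436242675250318069981336761703653427013/87866829265048200003921257481906011724840960.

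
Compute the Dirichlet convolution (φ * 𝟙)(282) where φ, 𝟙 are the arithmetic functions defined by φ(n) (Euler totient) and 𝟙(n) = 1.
(φ * 𝟙)(282) = 282

Divisors of 282: [1, 2, 3, 6, 47, 94, 141, 282]. For each d | 282:
  d = 1: φ(1) · 𝟙(282/1) = 1 · 1 = 1
  d = 2: φ(2) · 𝟙(282/2) = 1 · 1 = 1
  d = 3: φ(3) · 𝟙(282/3) = 2 · 1 = 2
  d = 6: φ(6) · 𝟙(282/6) = 2 · 1 = 2
  d = 47: φ(47) · 𝟙(282/47) = 46 · 1 = 46
  d = 94: φ(94) · 𝟙(282/94) = 46 · 1 = 46
  d = 141: φ(141) · 𝟙(282/141) = 92 · 1 = 92
  d = 282: φ(282) · 𝟙(282/282) = 92 · 1 = 92
Summing: (φ * 𝟙)(282) = 1 + 1 + 2 + 2 + 46 + 46 + 92 + 92 = 282.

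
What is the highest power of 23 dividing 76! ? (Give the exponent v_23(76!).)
v_23(76!) = 3

Legendre's formula: v_p(n!) = Σ_{k ≥ 1} ⌊n / p^k⌋. For p = 23, n = 76, the terms are:
  ⌊76/23^1⌋ = ⌊76/23⌋ = 3
(the next term ⌊76/23^2⌋ = 0, terminating the sum). Summing: v_23(76!) = 3 = 3.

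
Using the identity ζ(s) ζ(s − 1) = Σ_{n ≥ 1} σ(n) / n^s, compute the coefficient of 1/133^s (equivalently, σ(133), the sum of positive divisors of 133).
σ(133) = 160

In the product (Σ m^0/m^s)(Σ k / k^s) = Σ (Σ_{d | n} d) / n^s, the coefficient of 1/n^s is σ(n) = Σ_{d | n} d. For n = 133, divisors are [1, 7, 19, 133]; summing: σ(133) = 160.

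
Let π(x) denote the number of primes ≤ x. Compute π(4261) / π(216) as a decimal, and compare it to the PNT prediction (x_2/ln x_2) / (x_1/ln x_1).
π(4261)/π(216) = 585/47 ≈ 12.4468;  PNT prediction ≈ 12.6880.

π(216) = 47 and π(4261) = 585, so π(4261)/π(216) ≈ 12.4468. The PNT-predicted ratio is (4261/ln(4261)) / (216/ln(216)) ≈ 12.6880. The two agree to within a few percent, as expected.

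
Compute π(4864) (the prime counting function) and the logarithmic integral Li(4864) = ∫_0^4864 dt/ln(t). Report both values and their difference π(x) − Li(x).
π(4864) = 651;  Li(4864) ≈ 668.29;  π(x) − Li(x) ≈ -17.29.

Direct count of primes ≤ 4864 gives π(4864) = 651. Numerical evaluation of the logarithmic integral gives Li(4864) ≈ 668.29. The difference π(x) − Li(x) ≈ -17.29 is typically negative for small/moderate x (Li(x) overestimates), though Littlewood's theorem shows this sign changes infinitely often.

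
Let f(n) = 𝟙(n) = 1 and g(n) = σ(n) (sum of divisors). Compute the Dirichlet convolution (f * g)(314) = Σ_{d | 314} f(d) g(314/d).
(𝟙 * σ)(314) = 636

Divisors of 314: [1, 2, 157, 314]. For each d | 314:
  d = 1: 𝟙(1) · σ(314/1) = 1 · 474 = 474
  d = 2: 𝟙(2) · σ(314/2) = 1 · 158 = 158
  d = 157: 𝟙(157) · σ(314/157) = 1 · 3 = 3
  d = 314: 𝟙(314) · σ(314/314) = 1 · 1 = 1
Summing: (𝟙 * σ)(314) = 474 + 158 + 3 + 1 = 636.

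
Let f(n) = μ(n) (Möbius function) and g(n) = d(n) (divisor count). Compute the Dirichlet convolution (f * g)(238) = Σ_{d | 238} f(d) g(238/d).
(μ * d)(238) = 1

Divisors of 238: [1, 2, 7, 14, 17, 34, 119, 238]. For each d | 238:
  d = 1: μ(1) · d(238/1) = 1 · 8 = 8
  d = 2: μ(2) · d(238/2) = -1 · 4 = -4
  d = 7: μ(7) · d(238/7) = -1 · 4 = -4
  d = 14: μ(14) · d(238/14) = 1 · 2 = 2
  d = 17: μ(17) · d(238/17) = -1 · 4 = -4
  d = 34: μ(34) · d(238/34) = 1 · 2 = 2
  d = 119: μ(119) · d(238/119) = 1 · 2 = 2
  d = 238: μ(238) · d(238/238) = -1 · 1 = -1
Summing: (μ * d)(238) = 8 + -4 + -4 + 2 + -4 + 2 + 2 + -1 = 1.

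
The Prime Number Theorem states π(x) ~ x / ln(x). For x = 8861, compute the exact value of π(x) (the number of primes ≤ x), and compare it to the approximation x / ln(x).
π(8861) = 1104;  x/ln(x) ≈ 974.87;  relative error ≈ 11.70%.

Directly count primes up to 8861: π(8861) = 1104. The PNT approximation gives 8861/ln(8861) ≈ 8861/9.08941 ≈ 974.87. Relative error (π(x) − x/ln(x)) / π(x) ≈ 11.70%; the approximation is known to undercount slightly (Li(x) is a better estimate).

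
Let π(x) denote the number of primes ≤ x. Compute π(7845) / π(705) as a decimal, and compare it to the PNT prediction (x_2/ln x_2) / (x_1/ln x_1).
π(7845)/π(705) = 991/126 ≈ 7.8651;  PNT prediction ≈ 8.1379.

π(705) = 126 and π(7845) = 991, so π(7845)/π(705) ≈ 7.8651. The PNT-predicted ratio is (7845/ln(7845)) / (705/ln(705)) ≈ 8.1379. The two agree to within a few percent, as expected.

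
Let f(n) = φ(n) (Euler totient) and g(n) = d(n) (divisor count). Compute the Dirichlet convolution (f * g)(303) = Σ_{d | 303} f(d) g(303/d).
(φ * d)(303) = 408

Divisors of 303: [1, 3, 101, 303]. For each d | 303:
  d = 1: φ(1) · d(303/1) = 1 · 4 = 4
  d = 3: φ(3) · d(303/3) = 2 · 2 = 4
  d = 101: φ(101) · d(303/101) = 100 · 2 = 200
  d = 303: φ(303) · d(303/303) = 200 · 1 = 200
Summing: (φ * d)(303) = 4 + 4 + 200 + 200 = 408.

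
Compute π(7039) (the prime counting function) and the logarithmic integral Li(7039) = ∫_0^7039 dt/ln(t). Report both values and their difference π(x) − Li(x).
π(7039) = 905;  Li(7039) ≈ 918.73;  π(x) − Li(x) ≈ -13.73.

Direct count of primes ≤ 7039 gives π(7039) = 905. Numerical evaluation of the logarithmic integral gives Li(7039) ≈ 918.73. The difference π(x) − Li(x) ≈ -13.73 is typically negative for small/moderate x (Li(x) overestimates), though Littlewood's theorem shows this sign changes infinitely often.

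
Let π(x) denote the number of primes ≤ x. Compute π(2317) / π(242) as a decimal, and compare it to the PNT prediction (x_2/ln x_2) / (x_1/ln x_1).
π(2317)/π(242) = 344/53 ≈ 6.4906;  PNT prediction ≈ 6.7828.

π(242) = 53 and π(2317) = 344, so π(2317)/π(242) ≈ 6.4906. The PNT-predicted ratio is (2317/ln(2317)) / (242/ln(242)) ≈ 6.7828. The two agree to within a few percent, as expected.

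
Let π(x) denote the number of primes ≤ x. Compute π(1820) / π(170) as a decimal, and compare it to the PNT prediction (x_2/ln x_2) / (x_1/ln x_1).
π(1820)/π(170) = 280/39 ≈ 7.1795;  PNT prediction ≈ 7.3247.

π(170) = 39 and π(1820) = 280, so π(1820)/π(170) ≈ 7.1795. The PNT-predicted ratio is (1820/ln(1820)) / (170/ln(170)) ≈ 7.3247. The two agree to within a few percent, as expected.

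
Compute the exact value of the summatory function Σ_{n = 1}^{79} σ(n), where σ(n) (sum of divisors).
Σ_{n ≤ 79} σ(n) = 5128

Compute σ(n) for each 1 ≤ n ≤ 79: σ(1) = 1, σ(2) = 3, σ(3) = 4, σ(4) = 7, σ(5) = 6, σ(6) = 12, σ(7) = 8, σ(8) = 15, σ(9) = 13, σ(10) = 18, σ(11) = 12, σ(12) = 28, σ(13) = 14, σ(14) = 24, σ(15) = 24, σ(16) = 31, σ(17) = 18, σ(18) = 39, σ(19) = 20, σ(20) = 42, σ(21) = 32, σ(22) = 36, σ(23) = 24, σ(24) = 60, σ(25) = 31, σ(26) = 42, σ(27) = 40, σ(28) = 56, σ(29) = 30, σ(30) = 72, σ(31) = 32, σ(32) = 63, σ(33) = 48, σ(34) = 54, σ(35) = 48, σ(36) = 91, σ(37) = 38, σ(38) = 60, σ(39) = 56, σ(40) = 90, σ(41) = 42, σ(42) = 96, σ(43) = 44, σ(44) = 84, σ(45) = 78, σ(46) = 72, σ(47) = 48, σ(48) = 124, σ(49) = 57, σ(50) = 93, σ(51) = 72, σ(52) = 98, σ(53) = 54, σ(54) = 120, σ(55) = 72, σ(56) = 120, σ(57) = 80, σ(58) = 90, σ(59) = 60, σ(60) = 168, σ(61) = 62, σ(62) = 96, σ(63) = 104, σ(64) = 127, σ(65) = 84, σ(66) = 144, σ(67) = 68, σ(68) = 126, σ(69) = 96, σ(70) = 144, σ(71) = 72, σ(72) = 195, σ(73) = 74, σ(74) = 114, σ(75) = 124, σ(76) = 140, σ(77) = 96, σ(78) = 168, σ(79) = 80. Summing all 79 values: 5128. (Average order: Σ_{n ≤ x} σ(n) ~ (π²/12) x². For x = 79, (π²/12)·79² ≈ 5133.02.)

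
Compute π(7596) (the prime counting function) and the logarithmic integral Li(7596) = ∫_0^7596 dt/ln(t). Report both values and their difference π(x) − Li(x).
π(7596) = 965;  Li(7596) ≈ 981.33;  π(x) − Li(x) ≈ -16.33.

Direct count of primes ≤ 7596 gives π(7596) = 965. Numerical evaluation of the logarithmic integral gives Li(7596) ≈ 981.33. The difference π(x) − Li(x) ≈ -16.33 is typically negative for small/moderate x (Li(x) overestimates), though Littlewood's theorem shows this sign changes infinitely often.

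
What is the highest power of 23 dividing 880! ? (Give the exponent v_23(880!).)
v_23(880!) = 39

Legendre's formula: v_p(n!) = Σ_{k ≥ 1} ⌊n / p^k⌋. For p = 23, n = 880, the terms are:
  ⌊880/23^1⌋ = ⌊880/23⌋ = 38
  ⌊880/23^2⌋ = ⌊880/529⌋ = 1
(the next term ⌊880/23^3⌋ = 0, terminating the sum). Summing: v_23(880!) = 38 + 1 = 39.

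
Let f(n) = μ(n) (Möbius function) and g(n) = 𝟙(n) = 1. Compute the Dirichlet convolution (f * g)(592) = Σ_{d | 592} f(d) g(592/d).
(μ * 𝟙)(592) = 0

Divisors of 592: [1, 2, 4, 8, 16, 37, 74, 148, 296, 592]. For each d | 592:
  d = 1: μ(1) · 𝟙(592/1) = 1 · 1 = 1
  d = 2: μ(2) · 𝟙(592/2) = -1 · 1 = -1
  d = 4: μ(4) · 𝟙(592/4) = 0 · 1 = 0
  d = 8: μ(8) · 𝟙(592/8) = 0 · 1 = 0
  d = 16: μ(16) · 𝟙(592/16) = 0 · 1 = 0
  d = 37: μ(37) · 𝟙(592/37) = -1 · 1 = -1
  d = 74: μ(74) · 𝟙(592/74) = 1 · 1 = 1
  d = 148: μ(148) · 𝟙(592/148) = 0 · 1 = 0
  d = 296: μ(296) · 𝟙(592/296) = 0 · 1 = 0
  d = 592: μ(592) · 𝟙(592/592) = 0 · 1 = 0
Summing: (μ * 𝟙)(592) = 1 + -1 + 0 + 0 + 0 + -1 + 1 + 0 + 0 + 0 = 0.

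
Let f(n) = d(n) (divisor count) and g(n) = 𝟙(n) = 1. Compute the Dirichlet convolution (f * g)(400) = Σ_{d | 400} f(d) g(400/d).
(d * 𝟙)(400) = 90

Divisors of 400: [1, 2, 4, 5, 8, 10, 16, 20, 25, 40, 50, 80, 100, 200, 400]. For each d | 400:
  d = 1: d(1) · 𝟙(400/1) = 1 · 1 = 1
  d = 2: d(2) · 𝟙(400/2) = 2 · 1 = 2
  d = 4: d(4) · 𝟙(400/4) = 3 · 1 = 3
  d = 5: d(5) · 𝟙(400/5) = 2 · 1 = 2
  d = 8: d(8) · 𝟙(400/8) = 4 · 1 = 4
  d = 10: d(10) · 𝟙(400/10) = 4 · 1 = 4
  d = 16: d(16) · 𝟙(400/16) = 5 · 1 = 5
  d = 20: d(20) · 𝟙(400/20) = 6 · 1 = 6
  d = 25: d(25) · 𝟙(400/25) = 3 · 1 = 3
  d = 40: d(40) · 𝟙(400/40) = 8 · 1 = 8
  d = 50: d(50) · 𝟙(400/50) = 6 · 1 = 6
  d = 80: d(80) · 𝟙(400/80) = 10 · 1 = 10
  d = 100: d(100) · 𝟙(400/100) = 9 · 1 = 9
  d = 200: d(200) · 𝟙(400/200) = 12 · 1 = 12
  d = 400: d(400) · 𝟙(400/400) = 15 · 1 = 15
Summing: (d * 𝟙)(400) = 1 + 2 + 3 + 2 + 4 + 4 + 5 + 6 + 3 + 8 + 6 + 10 + 9 + 12 + 15 = 90.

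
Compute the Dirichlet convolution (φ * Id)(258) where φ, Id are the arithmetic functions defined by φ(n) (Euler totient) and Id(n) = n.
(φ * Id)(258) = 1275

Divisors of 258: [1, 2, 3, 6, 43, 86, 129, 258]. For each d | 258:
  d = 1: φ(1) · Id(258/1) = 1 · 258 = 258
  d = 2: φ(2) · Id(258/2) = 1 · 129 = 129
  d = 3: φ(3) · Id(258/3) = 2 · 86 = 172
  d = 6: φ(6) · Id(258/6) = 2 · 43 = 86
  d = 43: φ(43) · Id(258/43) = 42 · 6 = 252
  d = 86: φ(86) · Id(258/86) = 42 · 3 = 126
  d = 129: φ(129) · Id(258/129) = 84 · 2 = 168
  d = 258: φ(258) · Id(258/258) = 84 · 1 = 84
Summing: (φ * Id)(258) = 258 + 129 + 172 + 86 + 252 + 126 + 168 + 84 = 1275.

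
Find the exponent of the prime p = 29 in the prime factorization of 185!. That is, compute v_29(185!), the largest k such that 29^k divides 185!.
v_29(185!) = 6

Legendre's formula: v_p(n!) = Σ_{k ≥ 1} ⌊n / p^k⌋. For p = 29, n = 185, the terms are:
  ⌊185/29^1⌋ = ⌊185/29⌋ = 6
(the next term ⌊185/29^2⌋ = 0, terminating the sum). Summing: v_29(185!) = 6 = 6.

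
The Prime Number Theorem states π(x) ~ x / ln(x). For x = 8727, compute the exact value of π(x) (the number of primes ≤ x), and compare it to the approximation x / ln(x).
π(8727) = 1087;  x/ln(x) ≈ 961.74;  relative error ≈ 11.52%.

Directly count primes up to 8727: π(8727) = 1087. The PNT approximation gives 8727/ln(8727) ≈ 8727/9.07418 ≈ 961.74. Relative error (π(x) − x/ln(x)) / π(x) ≈ 11.52%; the approximation is known to undercount slightly (Li(x) is a better estimate).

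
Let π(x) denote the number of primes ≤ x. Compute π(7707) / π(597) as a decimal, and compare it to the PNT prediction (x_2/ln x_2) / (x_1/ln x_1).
π(7707)/π(597) = 978/108 ≈ 9.0556;  PNT prediction ≈ 9.2199.

π(597) = 108 and π(7707) = 978, so π(7707)/π(597) ≈ 9.0556. The PNT-predicted ratio is (7707/ln(7707)) / (597/ln(597)) ≈ 9.2199. The two agree to within a few percent, as expected.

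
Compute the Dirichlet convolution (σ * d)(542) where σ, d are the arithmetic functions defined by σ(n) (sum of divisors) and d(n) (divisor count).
(σ * d)(542) = 1370

Divisors of 542: [1, 2, 271, 542]. For each d | 542:
  d = 1: σ(1) · d(542/1) = 1 · 4 = 4
  d = 2: σ(2) · d(542/2) = 3 · 2 = 6
  d = 271: σ(271) · d(542/271) = 272 · 2 = 544
  d = 542: σ(542) · d(542/542) = 816 · 1 = 816
Summing: (σ * d)(542) = 4 + 6 + 544 + 816 = 1370.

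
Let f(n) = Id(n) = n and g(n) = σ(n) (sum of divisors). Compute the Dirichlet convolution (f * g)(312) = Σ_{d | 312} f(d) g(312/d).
(Id * σ)(312) = 9261

Divisors of 312: [1, 2, 3, 4, 6, 8, 12, 13, 24, 26, 39, 52, 78, 104, 156, 312]. For each d | 312:
  d = 1: Id(1) · σ(312/1) = 1 · 840 = 840
  d = 2: Id(2) · σ(312/2) = 2 · 392 = 784
  d = 3: Id(3) · σ(312/3) = 3 · 210 = 630
  d = 4: Id(4) · σ(312/4) = 4 · 168 = 672
  d = 6: Id(6) · σ(312/6) = 6 · 98 = 588
  d = 8: Id(8) · σ(312/8) = 8 · 56 = 448
  d = 12: Id(12) · σ(312/12) = 12 · 42 = 504
  d = 13: Id(13) · σ(312/13) = 13 · 60 = 780
  d = 24: Id(24) · σ(312/24) = 24 · 14 = 336
  d = 26: Id(26) · σ(312/26) = 26 · 28 = 728
  d = 39: Id(39) · σ(312/39) = 39 · 15 = 585
  d = 52: Id(52) · σ(312/52) = 52 · 12 = 624
  d = 78: Id(78) · σ(312/78) = 78 · 7 = 546
  d = 104: Id(104) · σ(312/104) = 104 · 4 = 416
  d = 156: Id(156) · σ(312/156) = 156 · 3 = 468
  d = 312: Id(312) · σ(312/312) = 312 · 1 = 312
Summing: (Id * σ)(312) = 840 + 784 + 630 + 672 + 588 + 448 + 504 + 780 + 336 + 728 + 585 + 624 + 546 + 416 + 468 + 312 = 9261.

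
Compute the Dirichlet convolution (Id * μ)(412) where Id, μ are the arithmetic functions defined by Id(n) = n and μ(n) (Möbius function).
(Id * μ)(412) = 204

Divisors of 412: [1, 2, 4, 103, 206, 412]. For each d | 412:
  d = 1: Id(1) · μ(412/1) = 1 · 0 = 0
  d = 2: Id(2) · μ(412/2) = 2 · 1 = 2
  d = 4: Id(4) · μ(412/4) = 4 · -1 = -4
  d = 103: Id(103) · μ(412/103) = 103 · 0 = 0
  d = 206: Id(206) · μ(412/206) = 206 · -1 = -206
  d = 412: Id(412) · μ(412/412) = 412 · 1 = 412
Summing: (Id * μ)(412) = 0 + 2 + -4 + 0 + -206 + 412 = 204.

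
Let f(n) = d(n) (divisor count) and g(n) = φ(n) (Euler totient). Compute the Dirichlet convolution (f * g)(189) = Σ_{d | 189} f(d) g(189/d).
(d * φ)(189) = 320

Divisors of 189: [1, 3, 7, 9, 21, 27, 63, 189]. For each d | 189:
  d = 1: d(1) · φ(189/1) = 1 · 108 = 108
  d = 3: d(3) · φ(189/3) = 2 · 36 = 72
  d = 7: d(7) · φ(189/7) = 2 · 18 = 36
  d = 9: d(9) · φ(189/9) = 3 · 12 = 36
  d = 21: d(21) · φ(189/21) = 4 · 6 = 24
  d = 27: d(27) · φ(189/27) = 4 · 6 = 24
  d = 63: d(63) · φ(189/63) = 6 · 2 = 12
  d = 189: d(189) · φ(189/189) = 8 · 1 = 8
Summing: (d * φ)(189) = 108 + 72 + 36 + 36 + 24 + 24 + 12 + 8 = 320.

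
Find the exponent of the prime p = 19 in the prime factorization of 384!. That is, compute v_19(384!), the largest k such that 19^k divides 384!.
v_19(384!) = 21

Legendre's formula: v_p(n!) = Σ_{k ≥ 1} ⌊n / p^k⌋. For p = 19, n = 384, the terms are:
  ⌊384/19^1⌋ = ⌊384/19⌋ = 20
  ⌊384/19^2⌋ = ⌊384/361⌋ = 1
(the next term ⌊384/19^3⌋ = 0, terminating the sum). Summing: v_19(384!) = 20 + 1 = 21.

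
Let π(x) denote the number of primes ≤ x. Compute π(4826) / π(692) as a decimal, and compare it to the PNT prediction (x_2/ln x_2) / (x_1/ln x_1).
π(4826)/π(692) = 649/125 ≈ 5.1920;  PNT prediction ≈ 5.3771.

π(692) = 125 and π(4826) = 649, so π(4826)/π(692) ≈ 5.1920. The PNT-predicted ratio is (4826/ln(4826)) / (692/ln(692)) ≈ 5.3771. The two agree to within a few percent, as expected.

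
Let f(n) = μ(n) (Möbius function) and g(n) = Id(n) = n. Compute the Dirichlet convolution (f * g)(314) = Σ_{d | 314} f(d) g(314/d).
(μ * Id)(314) = 156

Divisors of 314: [1, 2, 157, 314]. For each d | 314:
  d = 1: μ(1) · Id(314/1) = 1 · 314 = 314
  d = 2: μ(2) · Id(314/2) = -1 · 157 = -157
  d = 157: μ(157) · Id(314/157) = -1 · 2 = -2
  d = 314: μ(314) · Id(314/314) = 1 · 1 = 1
Summing: (μ * Id)(314) = 314 + -157 + -2 + 1 = 156.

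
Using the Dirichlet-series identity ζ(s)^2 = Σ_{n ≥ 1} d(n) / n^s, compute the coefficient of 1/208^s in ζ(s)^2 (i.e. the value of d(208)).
d(208) = 10

ζ(s)^2 = (Σ 1/m^s)(Σ 1/k^s). The coefficient of 1/n^s in the product is the number of ordered pairs (m, k) with mk = n, which equals d(n). For n = 208, divisors are [1, 2, 4, 8, 13, 16, 26, 52, 104, 208], so d(208) = 10.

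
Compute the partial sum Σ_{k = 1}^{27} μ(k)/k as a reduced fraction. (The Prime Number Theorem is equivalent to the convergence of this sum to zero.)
Σ μ(k)/k = 4165258/111546435

Values of μ(k) for 1 ≤ k ≤ 27: μ(1) = 1, μ(2) = -1, μ(3) = -1, μ(5) = -1, μ(6) = 1, μ(7) = -1, μ(10) = 1, μ(11) = -1, μ(13) = -1, μ(14) = 1, μ(15) = 1, μ(17) = -1, μ(19) = -1, μ(21) = 1, μ(22) = 1, μ(23) = -1, μ(26) = 1, with μ = 0 on non-squarefree integers. Summing μ(k)/k for k where μ(k) ≠ 0 gives 4165258/111546435 ≈ 0.0373. (PNT ⟺ this sum → 0 as n → ∞.)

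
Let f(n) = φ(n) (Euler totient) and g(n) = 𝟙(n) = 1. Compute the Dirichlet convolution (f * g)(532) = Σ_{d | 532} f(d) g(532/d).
(φ * 𝟙)(532) = 532

Divisors of 532: [1, 2, 4, 7, 14, 19, 28, 38, 76, 133, 266, 532]. For each d | 532:
  d = 1: φ(1) · 𝟙(532/1) = 1 · 1 = 1
  d = 2: φ(2) · 𝟙(532/2) = 1 · 1 = 1
  d = 4: φ(4) · 𝟙(532/4) = 2 · 1 = 2
  d = 7: φ(7) · 𝟙(532/7) = 6 · 1 = 6
  d = 14: φ(14) · 𝟙(532/14) = 6 · 1 = 6
  d = 19: φ(19) · 𝟙(532/19) = 18 · 1 = 18
  d = 28: φ(28) · 𝟙(532/28) = 12 · 1 = 12
  d = 38: φ(38) · 𝟙(532/38) = 18 · 1 = 18
  d = 76: φ(76) · 𝟙(532/76) = 36 · 1 = 36
  d = 133: φ(133) · 𝟙(532/133) = 108 · 1 = 108
  d = 266: φ(266) · 𝟙(532/266) = 108 · 1 = 108
  d = 532: φ(532) · 𝟙(532/532) = 216 · 1 = 216
Summing: (φ * 𝟙)(532) = 1 + 1 + 2 + 6 + 6 + 18 + 12 + 18 + 36 + 108 + 108 + 216 = 532.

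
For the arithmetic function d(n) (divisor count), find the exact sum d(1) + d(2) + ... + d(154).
Σ_{n ≤ 154} d(n) = 804

Compute d(n) for each 1 ≤ n ≤ 154: d(1) = 1, d(2) = 2, d(3) = 2, d(4) = 3, d(5) = 2, d(6) = 4, d(7) = 2, d(8) = 4, d(9) = 3, d(10) = 4, d(11) = 2, d(12) = 6, d(13) = 2, d(14) = 4, d(15) = 4, d(16) = 5, d(17) = 2, d(18) = 6, d(19) = 2, d(20) = 6, d(21) = 4, d(22) = 4, d(23) = 2, d(24) = 8, d(25) = 3, d(26) = 4, d(27) = 4, d(28) = 6, d(29) = 2, d(30) = 8, d(31) = 2, d(32) = 6, d(33) = 4, d(34) = 4, d(35) = 4, d(36) = 9, d(37) = 2, d(38) = 4, d(39) = 4, d(40) = 8, d(41) = 2, d(42) = 8, d(43) = 2, d(44) = 6, d(45) = 6, d(46) = 4, d(47) = 2, d(48) = 10, d(49) = 3, d(50) = 6, d(51) = 4, d(52) = 6, d(53) = 2, d(54) = 8, d(55) = 4, d(56) = 8, d(57) = 4, d(58) = 4, d(59) = 2, d(60) = 12, d(61) = 2, d(62) = 4, d(63) = 6, d(64) = 7, d(65) = 4, d(66) = 8, d(67) = 2, d(68) = 6, d(69) = 4, d(70) = 8, d(71) = 2, d(72) = 12, d(73) = 2, d(74) = 4, d(75) = 6, d(76) = 6, d(77) = 4, d(78) = 8, d(79) = 2, d(80) = 10, d(81) = 5, d(82) = 4, d(83) = 2, d(84) = 12, d(85) = 4, d(86) = 4, d(87) = 4, d(88) = 8, d(89) = 2, d(90) = 12, d(91) = 4, d(92) = 6, d(93) = 4, d(94) = 4, d(95) = 4, d(96) = 12, d(97) = 2, d(98) = 6, d(99) = 6, d(100) = 9, d(101) = 2, d(102) = 8, d(103) = 2, d(104) = 8, d(105) = 8, d(106) = 4, d(107) = 2, d(108) = 12, d(109) = 2, d(110) = 8, d(111) = 4, d(112) = 10, d(113) = 2, d(114) = 8, d(115) = 4, d(116) = 6, d(117) = 6, d(118) = 4, d(119) = 4, d(120) = 16, d(121) = 3, d(122) = 4, d(123) = 4, d(124) = 6, d(125) = 4, d(126) = 12, d(127) = 2, d(128) = 8, d(129) = 4, d(130) = 8, d(131) = 2, d(132) = 12, d(133) = 4, d(134) = 4, d(135) = 8, d(136) = 8, d(137) = 2, d(138) = 8, d(139) = 2, d(140) = 12, d(141) = 4, d(142) = 4, d(143) = 4, d(144) = 15, d(145) = 4, d(146) = 4, d(147) = 6, d(148) = 6, d(149) = 2, d(150) = 12, d(151) = 2, d(152) = 8, d(153) = 6, d(154) = 8. Summing all 154 values: 804. (Dirichlet's divisor formula: Σ_{n ≤ x} d(n) = x ln(x) + (2γ − 1) x + O(√x). For x = 154, the asymptotic estimate is ≈ 799.47.)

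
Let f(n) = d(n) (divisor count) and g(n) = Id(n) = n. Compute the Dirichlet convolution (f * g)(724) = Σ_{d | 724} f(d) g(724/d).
(d * Id)(724) = 2013

Divisors of 724: [1, 2, 4, 181, 362, 724]. For each d | 724:
  d = 1: d(1) · Id(724/1) = 1 · 724 = 724
  d = 2: d(2) · Id(724/2) = 2 · 362 = 724
  d = 4: d(4) · Id(724/4) = 3 · 181 = 543
  d = 181: d(181) · Id(724/181) = 2 · 4 = 8
  d = 362: d(362) · Id(724/362) = 4 · 2 = 8
  d = 724: d(724) · Id(724/724) = 6 · 1 = 6
Summing: (d * Id)(724) = 724 + 724 + 543 + 8 + 8 + 6 = 2013.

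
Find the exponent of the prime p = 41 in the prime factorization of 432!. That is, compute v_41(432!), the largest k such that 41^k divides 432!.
v_41(432!) = 10

Legendre's formula: v_p(n!) = Σ_{k ≥ 1} ⌊n / p^k⌋. For p = 41, n = 432, the terms are:
  ⌊432/41^1⌋ = ⌊432/41⌋ = 10
(the next term ⌊432/41^2⌋ = 0, terminating the sum). Summing: v_41(432!) = 10 = 10.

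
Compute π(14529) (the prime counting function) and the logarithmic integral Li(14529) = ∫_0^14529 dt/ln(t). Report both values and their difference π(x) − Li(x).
π(14529) = 1700;  Li(14529) ≈ 1727.56;  π(x) − Li(x) ≈ -27.56.

Direct count of primes ≤ 14529 gives π(14529) = 1700. Numerical evaluation of the logarithmic integral gives Li(14529) ≈ 1727.56. The difference π(x) − Li(x) ≈ -27.56 is typically negative for small/moderate x (Li(x) overestimates), though Littlewood's theorem shows this sign changes infinitely often.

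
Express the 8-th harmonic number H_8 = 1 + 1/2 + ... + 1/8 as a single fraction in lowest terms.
H_8 = 761/280

Direct summation: H_8 = 1 + 1/2 + ... + 1/8. The least common denominator is lcm(1, ..., 8) = 840; over this denominator the numerator is 840 + 420 + 280 + 210 + 168 + 140 + 120 + 105 = 2283, so H_8 = 2283/840; reducing by gcd(2283, 840) = 3 gives 761/280 ≈ 2.71786. (The PNT-adjacent estimate ln(8) + γ ≈ 2.65666 matches within O(1/n).)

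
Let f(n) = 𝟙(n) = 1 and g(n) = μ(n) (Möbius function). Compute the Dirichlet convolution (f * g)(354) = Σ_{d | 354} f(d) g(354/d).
(𝟙 * μ)(354) = 0

Divisors of 354: [1, 2, 3, 6, 59, 118, 177, 354]. For each d | 354:
  d = 1: 𝟙(1) · μ(354/1) = 1 · -1 = -1
  d = 2: 𝟙(2) · μ(354/2) = 1 · 1 = 1
  d = 3: 𝟙(3) · μ(354/3) = 1 · 1 = 1
  d = 6: 𝟙(6) · μ(354/6) = 1 · -1 = -1
  d = 59: 𝟙(59) · μ(354/59) = 1 · 1 = 1
  d = 118: 𝟙(118) · μ(354/118) = 1 · -1 = -1
  d = 177: 𝟙(177) · μ(354/177) = 1 · -1 = -1
  d = 354: 𝟙(354) · μ(354/354) = 1 · 1 = 1
Summing: (𝟙 * μ)(354) = -1 + 1 + 1 + -1 + 1 + -1 + -1 + 1 = 0.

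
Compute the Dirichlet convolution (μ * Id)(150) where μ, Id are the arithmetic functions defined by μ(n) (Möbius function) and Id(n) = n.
(μ * Id)(150) = 40

Divisors of 150: [1, 2, 3, 5, 6, 10, 15, 25, 30, 50, 75, 150]. For each d | 150:
  d = 1: μ(1) · Id(150/1) = 1 · 150 = 150
  d = 2: μ(2) · Id(150/2) = -1 · 75 = -75
  d = 3: μ(3) · Id(150/3) = -1 · 50 = -50
  d = 5: μ(5) · Id(150/5) = -1 · 30 = -30
  d = 6: μ(6) · Id(150/6) = 1 · 25 = 25
  d = 10: μ(10) · Id(150/10) = 1 · 15 = 15
  d = 15: μ(15) · Id(150/15) = 1 · 10 = 10
  d = 25: μ(25) · Id(150/25) = 0 · 6 = 0
  d = 30: μ(30) · Id(150/30) = -1 · 5 = -5
  d = 50: μ(50) · Id(150/50) = 0 · 3 = 0
  d = 75: μ(75) · Id(150/75) = 0 · 2 = 0
  d = 150: μ(150) · Id(150/150) = 0 · 1 = 0
Summing: (μ * Id)(150) = 150 + -75 + -50 + -30 + 25 + 15 + 10 + 0 + -5 + 0 + 0 + 0 = 40.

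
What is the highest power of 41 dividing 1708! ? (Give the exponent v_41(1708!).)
v_41(1708!) = 42

Legendre's formula: v_p(n!) = Σ_{k ≥ 1} ⌊n / p^k⌋. For p = 41, n = 1708, the terms are:
  ⌊1708/41^1⌋ = ⌊1708/41⌋ = 41
  ⌊1708/41^2⌋ = ⌊1708/1681⌋ = 1
(the next term ⌊1708/41^3⌋ = 0, terminating the sum). Summing: v_41(1708!) = 41 + 1 = 42.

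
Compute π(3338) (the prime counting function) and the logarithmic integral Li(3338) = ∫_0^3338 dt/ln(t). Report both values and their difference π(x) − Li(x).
π(3338) = 470;  Li(3338) ≈ 484.69;  π(x) − Li(x) ≈ -14.69.

Direct count of primes ≤ 3338 gives π(3338) = 470. Numerical evaluation of the logarithmic integral gives Li(3338) ≈ 484.69. The difference π(x) − Li(x) ≈ -14.69 is typically negative for small/moderate x (Li(x) overestimates), though Littlewood's theorem shows this sign changes infinitely often.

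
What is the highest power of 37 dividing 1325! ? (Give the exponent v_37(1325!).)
v_37(1325!) = 35

Legendre's formula: v_p(n!) = Σ_{k ≥ 1} ⌊n / p^k⌋. For p = 37, n = 1325, the terms are:
  ⌊1325/37^1⌋ = ⌊1325/37⌋ = 35
(the next term ⌊1325/37^2⌋ = 0, terminating the sum). Summing: v_37(1325!) = 35 = 35.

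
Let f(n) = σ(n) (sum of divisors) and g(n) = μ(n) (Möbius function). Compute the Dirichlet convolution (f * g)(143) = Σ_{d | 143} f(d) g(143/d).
(σ * μ)(143) = 143

Divisors of 143: [1, 11, 13, 143]. For each d | 143:
  d = 1: σ(1) · μ(143/1) = 1 · 1 = 1
  d = 11: σ(11) · μ(143/11) = 12 · -1 = -12
  d = 13: σ(13) · μ(143/13) = 14 · -1 = -14
  d = 143: σ(143) · μ(143/143) = 168 · 1 = 168
Summing: (σ * μ)(143) = 1 + -12 + -14 + 168 = 143.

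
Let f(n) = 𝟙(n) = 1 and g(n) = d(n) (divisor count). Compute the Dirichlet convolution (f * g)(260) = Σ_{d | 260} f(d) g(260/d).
(𝟙 * d)(260) = 54

Divisors of 260: [1, 2, 4, 5, 10, 13, 20, 26, 52, 65, 130, 260]. For each d | 260:
  d = 1: 𝟙(1) · d(260/1) = 1 · 12 = 12
  d = 2: 𝟙(2) · d(260/2) = 1 · 8 = 8
  d = 4: 𝟙(4) · d(260/4) = 1 · 4 = 4
  d = 5: 𝟙(5) · d(260/5) = 1 · 6 = 6
  d = 10: 𝟙(10) · d(260/10) = 1 · 4 = 4
  d = 13: 𝟙(13) · d(260/13) = 1 · 6 = 6
  d = 20: 𝟙(20) · d(260/20) = 1 · 2 = 2
  d = 26: 𝟙(26) · d(260/26) = 1 · 4 = 4
  d = 52: 𝟙(52) · d(260/52) = 1 · 2 = 2
  d = 65: 𝟙(65) · d(260/65) = 1 · 3 = 3
  d = 130: 𝟙(130) · d(260/130) = 1 · 2 = 2
  d = 260: 𝟙(260) · d(260/260) = 1 · 1 = 1
Summing: (𝟙 * d)(260) = 12 + 8 + 4 + 6 + 4 + 6 + 2 + 4 + 2 + 3 + 2 + 1 = 54.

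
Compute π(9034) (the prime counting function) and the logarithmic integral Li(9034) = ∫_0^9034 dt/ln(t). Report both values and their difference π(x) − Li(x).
π(9034) = 1122;  Li(9034) ≈ 1140.68;  π(x) − Li(x) ≈ -18.68.

Direct count of primes ≤ 9034 gives π(9034) = 1122. Numerical evaluation of the logarithmic integral gives Li(9034) ≈ 1140.68. The difference π(x) − Li(x) ≈ -18.68 is typically negative for small/moderate x (Li(x) overestimates), though Littlewood's theorem shows this sign changes infinitely often.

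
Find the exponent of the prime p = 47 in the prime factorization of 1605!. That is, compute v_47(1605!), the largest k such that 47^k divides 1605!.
v_47(1605!) = 34

Legendre's formula: v_p(n!) = Σ_{k ≥ 1} ⌊n / p^k⌋. For p = 47, n = 1605, the terms are:
  ⌊1605/47^1⌋ = ⌊1605/47⌋ = 34
(the next term ⌊1605/47^2⌋ = 0, terminating the sum). Summing: v_47(1605!) = 34 = 34.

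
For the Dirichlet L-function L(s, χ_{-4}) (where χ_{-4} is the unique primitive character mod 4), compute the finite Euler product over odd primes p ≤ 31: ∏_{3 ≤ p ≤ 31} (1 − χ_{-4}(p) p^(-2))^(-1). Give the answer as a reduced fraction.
∏ = 70163108671177093/76623095660544000

The odd primes p ≤ 31 are [3, 5, 7, 11, 13, 17, 19, 23, 29, 31]. For each, χ(p) = 1 if p ≡ 1 mod 4, χ(p) = −1 if p ≡ 3 mod 4. Taking (1 − χ(p)/p^2)^(-1) = p^2/(p^2 − χ(p)): (1 − (-1)/3^2)^(-1) · (1 − (1)/5^2)^(-1) · (1 − (-1)/7^2)^(-1) · (1 − (-1)/11^2)^(-1) · (1 − (1)/13^2)^(-1) · (1 − (1)/17^2)^(-1) · (1 − (-1)/19^2)^(-1) · (1 − (-1)/23^2)^(-1) · (1 − (1)/29^2)^(-1) · (1 − (-1)/31^2)^(-1) = 70163108671177093/76623095660544000.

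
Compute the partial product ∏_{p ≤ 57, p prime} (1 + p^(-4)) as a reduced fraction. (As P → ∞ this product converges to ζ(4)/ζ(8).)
∏ = 22191296873353842710281222970410269196792920578371108176528669216114688/20586999778381633591344384332656221508370849439367985929948634732675625

The primes p ≤ 57 are [2, 3, 5, 7, 11, 13, 17, 19, 23, 29, 31, 37, 41, 43, 47, 53]. For each, (1 + 1/p^4) = (p^4 + 1)/p^4. Multiplying these fractions over p ∈ [2, 3, 5, 7, 11, 13, 17, 19, 23, 29, 31, 37, 41, 43, 47, 53] gives 22191296873353842710281222970410269196792920578371108176528669216114688/20586999778381633591344384332656221508370849439367985929948634732675625. (In the limit P → ∞ this tends to ζ(4)/ζ(8).)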